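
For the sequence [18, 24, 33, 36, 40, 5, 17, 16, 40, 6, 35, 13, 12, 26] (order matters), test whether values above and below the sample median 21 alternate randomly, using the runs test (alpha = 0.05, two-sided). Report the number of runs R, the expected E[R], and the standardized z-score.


Step 1: Compute median = 21; label A = above, B = below.
Labels in order: BAAAABBBABABBA  (n_A = 7, n_B = 7)
Step 2: Count runs R = 8.
Step 3: Under H0 (random ordering), E[R] = 2*n_A*n_B/(n_A+n_B) + 1 = 2*7*7/14 + 1 = 8.0000.
        Var[R] = 2*n_A*n_B*(2*n_A*n_B - n_A - n_B) / ((n_A+n_B)^2 * (n_A+n_B-1)) = 8232/2548 = 3.2308.
        SD[R] = 1.7974.
Step 4: R = E[R], so z = 0 with no continuity correction.
Step 5: Two-sided p-value via normal approximation = 2*(1 - Phi(|z|)) = 1.000000.
Step 6: alpha = 0.05. fail to reject H0.

R = 8, z = 0.0000, p = 1.000000, fail to reject H0.


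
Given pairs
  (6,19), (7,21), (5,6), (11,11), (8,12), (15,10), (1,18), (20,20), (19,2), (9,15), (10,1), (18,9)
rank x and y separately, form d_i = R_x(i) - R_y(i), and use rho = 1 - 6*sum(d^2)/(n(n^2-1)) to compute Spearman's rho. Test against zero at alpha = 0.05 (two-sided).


Step 1: Rank x and y separately (midranks; no ties here).
rank(x): 6->3, 7->4, 5->2, 11->8, 8->5, 15->9, 1->1, 20->12, 19->11, 9->6, 10->7, 18->10
rank(y): 19->10, 21->12, 6->3, 11->6, 12->7, 10->5, 18->9, 20->11, 2->2, 15->8, 1->1, 9->4
Step 2: d_i = R_x(i) - R_y(i); compute d_i^2.
  (3-10)^2=49, (4-12)^2=64, (2-3)^2=1, (8-6)^2=4, (5-7)^2=4, (9-5)^2=16, (1-9)^2=64, (12-11)^2=1, (11-2)^2=81, (6-8)^2=4, (7-1)^2=36, (10-4)^2=36
sum(d^2) = 360.
Step 3: rho = 1 - 6*360 / (12*(12^2 - 1)) = 1 - 2160/1716 = -0.258741.
Step 4: Under H0, t = rho * sqrt((n-2)/(1-rho^2)) = -0.8471 ~ t(10).
Step 5: Two-sided p-value from the t-distribution with 10 df = 0.416775.
Step 6: alpha = 0.05. fail to reject H0.

rho = -0.2587, p = 0.416775, fail to reject H0 at alpha = 0.05.


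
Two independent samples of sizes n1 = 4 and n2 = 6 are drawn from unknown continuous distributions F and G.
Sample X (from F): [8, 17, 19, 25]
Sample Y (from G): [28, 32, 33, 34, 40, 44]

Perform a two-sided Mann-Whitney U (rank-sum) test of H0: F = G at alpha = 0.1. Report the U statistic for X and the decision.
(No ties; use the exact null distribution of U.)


Step 1: Combine and sort all 10 observations; assign midranks.
sorted (value, group): (8,X), (17,X), (19,X), (25,X), (28,Y), (32,Y), (33,Y), (34,Y), (40,Y), (44,Y)
ranks: 8->1, 17->2, 19->3, 25->4, 28->5, 32->6, 33->7, 34->8, 40->9, 44->10
Step 2: Rank sum for X: R1 = 1 + 2 + 3 + 4 = 10.
Step 3: U_X = R1 - n1(n1+1)/2 = 10 - 4*5/2 = 10 - 10 = 0.
       U_Y = n1*n2 - U_X = 24 - 0 = 24.
Step 4: No ties, so the exact null distribution of U (based on enumerating the C(10,4) = 210 equally likely rank assignments) gives the two-sided p-value.
Step 5: p-value = 0.009524; compare to alpha = 0.1. reject H0.

U_X = 0, p = 0.009524, reject H0 at alpha = 0.1.


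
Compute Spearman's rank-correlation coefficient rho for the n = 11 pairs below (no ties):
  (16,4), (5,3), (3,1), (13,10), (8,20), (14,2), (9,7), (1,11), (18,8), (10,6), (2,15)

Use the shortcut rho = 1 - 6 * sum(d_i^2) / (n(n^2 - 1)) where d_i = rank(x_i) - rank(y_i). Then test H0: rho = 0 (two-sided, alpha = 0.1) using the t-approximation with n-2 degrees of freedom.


Step 1: Rank x and y separately (midranks; no ties here).
rank(x): 16->10, 5->4, 3->3, 13->8, 8->5, 14->9, 9->6, 1->1, 18->11, 10->7, 2->2
rank(y): 4->4, 3->3, 1->1, 10->8, 20->11, 2->2, 7->6, 11->9, 8->7, 6->5, 15->10
Step 2: d_i = R_x(i) - R_y(i); compute d_i^2.
  (10-4)^2=36, (4-3)^2=1, (3-1)^2=4, (8-8)^2=0, (5-11)^2=36, (9-2)^2=49, (6-6)^2=0, (1-9)^2=64, (11-7)^2=16, (7-5)^2=4, (2-10)^2=64
sum(d^2) = 274.
Step 3: rho = 1 - 6*274 / (11*(11^2 - 1)) = 1 - 1644/1320 = -0.245455.
Step 4: Under H0, t = rho * sqrt((n-2)/(1-rho^2)) = -0.7596 ~ t(9).
Step 5: Two-sided p-value from the t-distribution with 9 df = 0.466922.
Step 6: alpha = 0.1. fail to reject H0.

rho = -0.2455, p = 0.466922, fail to reject H0 at alpha = 0.1.


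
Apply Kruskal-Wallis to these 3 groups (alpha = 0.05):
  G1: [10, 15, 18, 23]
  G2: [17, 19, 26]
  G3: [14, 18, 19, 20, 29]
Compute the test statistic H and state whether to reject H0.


Step 1: Combine all N = 12 observations and assign midranks.
sorted (value, group, rank): (10,G1,1), (14,G3,2), (15,G1,3), (17,G2,4), (18,G1,5.5), (18,G3,5.5), (19,G2,7.5), (19,G3,7.5), (20,G3,9), (23,G1,10), (26,G2,11), (29,G3,12)
Step 2: Sum ranks within each group.
R_1 = 19.5 (n_1 = 4)
R_2 = 22.5 (n_2 = 3)
R_3 = 36 (n_3 = 5)
Step 3: H = 12/(N(N+1)) * sum(R_i^2/n_i) - 3(N+1)
     = 12/(12*13) * (19.5^2/4 + 22.5^2/3 + 36^2/5) - 3*13
     = 0.076923 * 523.013 - 39
     = 1.231731.
Step 4: Ties present; correction factor C = 1 - 12/(12^3 - 12) = 0.993007. Corrected H = 1.231731 / 0.993007 = 1.240405.
Step 5: Under H0, H ~ chi^2(2); p-value = 0.537836.
Step 6: alpha = 0.05. fail to reject H0.

H = 1.2404, df = 2, p = 0.537836, fail to reject H0.


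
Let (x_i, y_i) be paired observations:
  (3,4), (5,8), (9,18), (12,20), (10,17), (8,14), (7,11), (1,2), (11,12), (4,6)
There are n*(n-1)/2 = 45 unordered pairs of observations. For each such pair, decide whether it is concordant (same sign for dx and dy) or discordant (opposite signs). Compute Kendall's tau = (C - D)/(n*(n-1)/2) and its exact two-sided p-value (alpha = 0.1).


Step 1: Enumerate the 45 unordered pairs (i,j) with i<j and classify each by sign(x_j-x_i) * sign(y_j-y_i).
  (1,2):dx=+2,dy=+4->C; (1,3):dx=+6,dy=+14->C; (1,4):dx=+9,dy=+16->C; (1,5):dx=+7,dy=+13->C
  (1,6):dx=+5,dy=+10->C; (1,7):dx=+4,dy=+7->C; (1,8):dx=-2,dy=-2->C; (1,9):dx=+8,dy=+8->C
  (1,10):dx=+1,dy=+2->C; (2,3):dx=+4,dy=+10->C; (2,4):dx=+7,dy=+12->C; (2,5):dx=+5,dy=+9->C
  (2,6):dx=+3,dy=+6->C; (2,7):dx=+2,dy=+3->C; (2,8):dx=-4,dy=-6->C; (2,9):dx=+6,dy=+4->C
  (2,10):dx=-1,dy=-2->C; (3,4):dx=+3,dy=+2->C; (3,5):dx=+1,dy=-1->D; (3,6):dx=-1,dy=-4->C
  (3,7):dx=-2,dy=-7->C; (3,8):dx=-8,dy=-16->C; (3,9):dx=+2,dy=-6->D; (3,10):dx=-5,dy=-12->C
  (4,5):dx=-2,dy=-3->C; (4,6):dx=-4,dy=-6->C; (4,7):dx=-5,dy=-9->C; (4,8):dx=-11,dy=-18->C
  (4,9):dx=-1,dy=-8->C; (4,10):dx=-8,dy=-14->C; (5,6):dx=-2,dy=-3->C; (5,7):dx=-3,dy=-6->C
  (5,8):dx=-9,dy=-15->C; (5,9):dx=+1,dy=-5->D; (5,10):dx=-6,dy=-11->C; (6,7):dx=-1,dy=-3->C
  (6,8):dx=-7,dy=-12->C; (6,9):dx=+3,dy=-2->D; (6,10):dx=-4,dy=-8->C; (7,8):dx=-6,dy=-9->C
  (7,9):dx=+4,dy=+1->C; (7,10):dx=-3,dy=-5->C; (8,9):dx=+10,dy=+10->C; (8,10):dx=+3,dy=+4->C
  (9,10):dx=-7,dy=-6->C
Step 2: C = 41, D = 4, total pairs = 45.
Step 3: tau = (C - D)/(n(n-1)/2) = (41 - 4)/45 = 0.822222.
Step 4: Exact two-sided p-value (enumerate n! = 3628800 permutations of y under H0): p = 0.000358.
Step 5: alpha = 0.1. reject H0.

tau_b = 0.8222 (C=41, D=4), p = 0.000358, reject H0.


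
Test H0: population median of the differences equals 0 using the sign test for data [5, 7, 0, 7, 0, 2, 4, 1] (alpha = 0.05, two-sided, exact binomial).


Step 1: Discard zero differences. Original n = 8; n_eff = number of nonzero differences = 6.
Nonzero differences (with sign): +5, +7, +7, +2, +4, +1
Step 2: Count signs: positive = 6, negative = 0.
Step 3: Under H0: P(positive) = 0.5, so the number of positives S ~ Bin(6, 0.5).
Step 4: Two-sided exact p-value = sum of Bin(6,0.5) probabilities at or below the observed probability = 0.031250.
Step 5: alpha = 0.05. reject H0.

n_eff = 6, pos = 6, neg = 0, p = 0.031250, reject H0.


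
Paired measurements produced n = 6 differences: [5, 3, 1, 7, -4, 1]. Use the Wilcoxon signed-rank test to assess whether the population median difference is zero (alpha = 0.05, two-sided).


Step 1: Drop any zero differences (none here) and take |d_i|.
|d| = [5, 3, 1, 7, 4, 1]
Step 2: Midrank |d_i| (ties get averaged ranks).
ranks: |5|->5, |3|->3, |1|->1.5, |7|->6, |4|->4, |1|->1.5
Step 3: Attach original signs; sum ranks with positive sign and with negative sign.
W+ = 5 + 3 + 1.5 + 6 + 1.5 = 17
W- = 4 = 4
(Check: W+ + W- = 21 should equal n(n+1)/2 = 21.)
Step 4: Test statistic W = min(W+, W-) = 4.
Step 5: Ties in |d|, so use the tie-corrected normal approximation.
        E[W] = n(n+1)/4 = 6*7/4 = 10.5.
        Tie groups: |d|=1 (t=2); sum(t^3 - t) = 6.
        Var[W] = n(n+1)(2n+1)/24 - sum(t^3-t)/48 = 546/24 - 6/48 = 22.625.
        z = (W - E[W]) / sqrt(Var[W]) = (4 - 10.5) / 4.7566 = -1.3665.
        Two-sided p = 2*Phi(z) = 0.171773.
Step 6: alpha = 0.05. fail to reject H0.

W+ = 17, W- = 4, W = min = 4, p = 0.171773, fail to reject H0.


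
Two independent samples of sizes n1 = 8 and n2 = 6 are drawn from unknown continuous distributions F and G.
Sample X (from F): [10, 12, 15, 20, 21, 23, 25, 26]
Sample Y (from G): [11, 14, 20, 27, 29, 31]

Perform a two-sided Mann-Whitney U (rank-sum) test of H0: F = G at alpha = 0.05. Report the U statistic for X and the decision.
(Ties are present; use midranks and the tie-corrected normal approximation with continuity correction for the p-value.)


Step 1: Combine and sort all 14 observations; assign midranks.
sorted (value, group): (10,X), (11,Y), (12,X), (14,Y), (15,X), (20,X), (20,Y), (21,X), (23,X), (25,X), (26,X), (27,Y), (29,Y), (31,Y)
ranks: 10->1, 11->2, 12->3, 14->4, 15->5, 20->6.5, 20->6.5, 21->8, 23->9, 25->10, 26->11, 27->12, 29->13, 31->14
Step 2: Rank sum for X: R1 = 1 + 3 + 5 + 6.5 + 8 + 9 + 10 + 11 = 53.5.
Step 3: U_X = R1 - n1(n1+1)/2 = 53.5 - 8*9/2 = 53.5 - 36 = 17.5.
       U_Y = n1*n2 - U_X = 48 - 17.5 = 30.5.
Step 4: Ties are present, so use the tie-corrected normal approximation (with continuity correction) for the p-value.
Step 5: p-value = 0.438074; compare to alpha = 0.05. fail to reject H0.

U_X = 17.5, p = 0.438074, fail to reject H0 at alpha = 0.05.


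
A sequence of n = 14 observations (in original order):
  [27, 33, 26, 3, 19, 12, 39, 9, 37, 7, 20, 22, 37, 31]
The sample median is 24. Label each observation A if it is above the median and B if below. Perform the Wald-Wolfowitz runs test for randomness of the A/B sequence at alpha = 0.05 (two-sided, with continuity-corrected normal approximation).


Step 1: Compute median = 24; label A = above, B = below.
Labels in order: AAABBBABABBBAA  (n_A = 7, n_B = 7)
Step 2: Count runs R = 7.
Step 3: Under H0 (random ordering), E[R] = 2*n_A*n_B/(n_A+n_B) + 1 = 2*7*7/14 + 1 = 8.0000.
        Var[R] = 2*n_A*n_B*(2*n_A*n_B - n_A - n_B) / ((n_A+n_B)^2 * (n_A+n_B-1)) = 8232/2548 = 3.2308.
        SD[R] = 1.7974.
Step 4: Continuity-corrected z = (R + 0.5 - E[R]) / SD[R] = (7 + 0.5 - 8.0000) / 1.7974 = -0.2782.
Step 5: Two-sided p-value via normal approximation = 2*(1 - Phi(|z|)) = 0.780879.
Step 6: alpha = 0.05. fail to reject H0.

R = 7, z = -0.2782, p = 0.780879, fail to reject H0.


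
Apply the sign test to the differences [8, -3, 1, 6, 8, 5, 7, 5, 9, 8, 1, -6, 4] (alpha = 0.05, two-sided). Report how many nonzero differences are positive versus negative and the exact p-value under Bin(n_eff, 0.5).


Step 1: Discard zero differences. Original n = 13; n_eff = number of nonzero differences = 13.
Nonzero differences (with sign): +8, -3, +1, +6, +8, +5, +7, +5, +9, +8, +1, -6, +4
Step 2: Count signs: positive = 11, negative = 2.
Step 3: Under H0: P(positive) = 0.5, so the number of positives S ~ Bin(13, 0.5).
Step 4: Two-sided exact p-value = sum of Bin(13,0.5) probabilities at or below the observed probability = 0.022461.
Step 5: alpha = 0.05. reject H0.

n_eff = 13, pos = 11, neg = 2, p = 0.022461, reject H0.


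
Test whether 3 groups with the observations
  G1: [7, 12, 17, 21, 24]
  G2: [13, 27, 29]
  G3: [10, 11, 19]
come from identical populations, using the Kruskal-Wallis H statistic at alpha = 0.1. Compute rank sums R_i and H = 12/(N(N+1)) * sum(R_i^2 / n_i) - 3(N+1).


Step 1: Combine all N = 11 observations and assign midranks.
sorted (value, group, rank): (7,G1,1), (10,G3,2), (11,G3,3), (12,G1,4), (13,G2,5), (17,G1,6), (19,G3,7), (21,G1,8), (24,G1,9), (27,G2,10), (29,G2,11)
Step 2: Sum ranks within each group.
R_1 = 28 (n_1 = 5)
R_2 = 26 (n_2 = 3)
R_3 = 12 (n_3 = 3)
Step 3: H = 12/(N(N+1)) * sum(R_i^2/n_i) - 3(N+1)
     = 12/(11*12) * (28^2/5 + 26^2/3 + 12^2/3) - 3*12
     = 0.090909 * 430.133 - 36
     = 3.103030.
Step 4: No ties, so H is used without correction.
Step 5: Under H0, H ~ chi^2(2); p-value = 0.211927.
Step 6: alpha = 0.1. fail to reject H0.

H = 3.1030, df = 2, p = 0.211927, fail to reject H0.


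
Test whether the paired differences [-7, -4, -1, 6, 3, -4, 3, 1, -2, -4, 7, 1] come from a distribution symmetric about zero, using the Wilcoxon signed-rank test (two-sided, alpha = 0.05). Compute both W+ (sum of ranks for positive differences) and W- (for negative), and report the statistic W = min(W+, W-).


Step 1: Drop any zero differences (none here) and take |d_i|.
|d| = [7, 4, 1, 6, 3, 4, 3, 1, 2, 4, 7, 1]
Step 2: Midrank |d_i| (ties get averaged ranks).
ranks: |7|->11.5, |4|->8, |1|->2, |6|->10, |3|->5.5, |4|->8, |3|->5.5, |1|->2, |2|->4, |4|->8, |7|->11.5, |1|->2
Step 3: Attach original signs; sum ranks with positive sign and with negative sign.
W+ = 10 + 5.5 + 5.5 + 2 + 11.5 + 2 = 36.5
W- = 11.5 + 8 + 2 + 8 + 4 + 8 = 41.5
(Check: W+ + W- = 78 should equal n(n+1)/2 = 78.)
Step 4: Test statistic W = min(W+, W-) = 36.5.
Step 5: Ties in |d|, so use the tie-corrected normal approximation.
        E[W] = n(n+1)/4 = 12*13/4 = 39.
        Tie groups: |d|=1 (t=3), |d|=3 (t=2), |d|=4 (t=3), |d|=7 (t=2); sum(t^3 - t) = 60.
        Var[W] = n(n+1)(2n+1)/24 - sum(t^3-t)/48 = 3900/24 - 60/48 = 161.25.
        z = (W - E[W]) / sqrt(Var[W]) = (36.5 - 39) / 12.6984 = -0.1969.
        Two-sided p = 2*Phi(z) = 0.843926.
Step 6: alpha = 0.05. fail to reject H0.

W+ = 36.5, W- = 41.5, W = min = 36.5, p = 0.843926, fail to reject H0.


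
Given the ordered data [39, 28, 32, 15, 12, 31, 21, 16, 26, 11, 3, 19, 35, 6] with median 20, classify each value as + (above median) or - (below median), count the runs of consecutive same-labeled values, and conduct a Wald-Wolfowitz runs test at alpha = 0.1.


Step 1: Compute median = 20; label A = above, B = below.
Labels in order: AAABBAABABBBAB  (n_A = 7, n_B = 7)
Step 2: Count runs R = 8.
Step 3: Under H0 (random ordering), E[R] = 2*n_A*n_B/(n_A+n_B) + 1 = 2*7*7/14 + 1 = 8.0000.
        Var[R] = 2*n_A*n_B*(2*n_A*n_B - n_A - n_B) / ((n_A+n_B)^2 * (n_A+n_B-1)) = 8232/2548 = 3.2308.
        SD[R] = 1.7974.
Step 4: R = E[R], so z = 0 with no continuity correction.
Step 5: Two-sided p-value via normal approximation = 2*(1 - Phi(|z|)) = 1.000000.
Step 6: alpha = 0.1. fail to reject H0.

R = 8, z = 0.0000, p = 1.000000, fail to reject H0.


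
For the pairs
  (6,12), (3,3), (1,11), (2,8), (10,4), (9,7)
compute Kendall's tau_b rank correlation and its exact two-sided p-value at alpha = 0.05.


Step 1: Enumerate the 15 unordered pairs (i,j) with i<j and classify each by sign(x_j-x_i) * sign(y_j-y_i).
  (1,2):dx=-3,dy=-9->C; (1,3):dx=-5,dy=-1->C; (1,4):dx=-4,dy=-4->C; (1,5):dx=+4,dy=-8->D
  (1,6):dx=+3,dy=-5->D; (2,3):dx=-2,dy=+8->D; (2,4):dx=-1,dy=+5->D; (2,5):dx=+7,dy=+1->C
  (2,6):dx=+6,dy=+4->C; (3,4):dx=+1,dy=-3->D; (3,5):dx=+9,dy=-7->D; (3,6):dx=+8,dy=-4->D
  (4,5):dx=+8,dy=-4->D; (4,6):dx=+7,dy=-1->D; (5,6):dx=-1,dy=+3->D
Step 2: C = 5, D = 10, total pairs = 15.
Step 3: tau = (C - D)/(n(n-1)/2) = (5 - 10)/15 = -0.333333.
Step 4: Exact two-sided p-value (enumerate n! = 720 permutations of y under H0): p = 0.469444.
Step 5: alpha = 0.05. fail to reject H0.

tau_b = -0.3333 (C=5, D=10), p = 0.469444, fail to reject H0.


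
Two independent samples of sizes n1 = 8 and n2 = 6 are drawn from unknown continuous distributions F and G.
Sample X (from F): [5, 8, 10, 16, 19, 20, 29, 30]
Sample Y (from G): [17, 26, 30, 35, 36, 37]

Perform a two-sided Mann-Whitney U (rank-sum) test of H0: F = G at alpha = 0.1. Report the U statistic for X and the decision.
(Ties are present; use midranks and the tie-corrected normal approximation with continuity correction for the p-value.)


Step 1: Combine and sort all 14 observations; assign midranks.
sorted (value, group): (5,X), (8,X), (10,X), (16,X), (17,Y), (19,X), (20,X), (26,Y), (29,X), (30,X), (30,Y), (35,Y), (36,Y), (37,Y)
ranks: 5->1, 8->2, 10->3, 16->4, 17->5, 19->6, 20->7, 26->8, 29->9, 30->10.5, 30->10.5, 35->12, 36->13, 37->14
Step 2: Rank sum for X: R1 = 1 + 2 + 3 + 4 + 6 + 7 + 9 + 10.5 = 42.5.
Step 3: U_X = R1 - n1(n1+1)/2 = 42.5 - 8*9/2 = 42.5 - 36 = 6.5.
       U_Y = n1*n2 - U_X = 48 - 6.5 = 41.5.
Step 4: Ties are present, so use the tie-corrected normal approximation (with continuity correction) for the p-value.
Step 5: p-value = 0.028013; compare to alpha = 0.1. reject H0.

U_X = 6.5, p = 0.028013, reject H0 at alpha = 0.1.


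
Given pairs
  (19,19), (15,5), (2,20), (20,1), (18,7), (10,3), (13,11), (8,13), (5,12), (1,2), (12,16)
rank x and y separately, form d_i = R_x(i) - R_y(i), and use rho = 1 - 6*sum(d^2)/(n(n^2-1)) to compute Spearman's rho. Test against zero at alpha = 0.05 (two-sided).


Step 1: Rank x and y separately (midranks; no ties here).
rank(x): 19->10, 15->8, 2->2, 20->11, 18->9, 10->5, 13->7, 8->4, 5->3, 1->1, 12->6
rank(y): 19->10, 5->4, 20->11, 1->1, 7->5, 3->3, 11->6, 13->8, 12->7, 2->2, 16->9
Step 2: d_i = R_x(i) - R_y(i); compute d_i^2.
  (10-10)^2=0, (8-4)^2=16, (2-11)^2=81, (11-1)^2=100, (9-5)^2=16, (5-3)^2=4, (7-6)^2=1, (4-8)^2=16, (3-7)^2=16, (1-2)^2=1, (6-9)^2=9
sum(d^2) = 260.
Step 3: rho = 1 - 6*260 / (11*(11^2 - 1)) = 1 - 1560/1320 = -0.181818.
Step 4: Under H0, t = rho * sqrt((n-2)/(1-rho^2)) = -0.5547 ~ t(9).
Step 5: Two-sided p-value from the t-distribution with 9 df = 0.592615.
Step 6: alpha = 0.05. fail to reject H0.

rho = -0.1818, p = 0.592615, fail to reject H0 at alpha = 0.05.


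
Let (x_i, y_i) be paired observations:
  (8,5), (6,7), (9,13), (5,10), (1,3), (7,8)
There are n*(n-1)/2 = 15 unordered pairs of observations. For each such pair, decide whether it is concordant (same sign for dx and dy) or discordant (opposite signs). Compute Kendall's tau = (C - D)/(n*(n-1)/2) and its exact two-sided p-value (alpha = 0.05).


Step 1: Enumerate the 15 unordered pairs (i,j) with i<j and classify each by sign(x_j-x_i) * sign(y_j-y_i).
  (1,2):dx=-2,dy=+2->D; (1,3):dx=+1,dy=+8->C; (1,4):dx=-3,dy=+5->D; (1,5):dx=-7,dy=-2->C
  (1,6):dx=-1,dy=+3->D; (2,3):dx=+3,dy=+6->C; (2,4):dx=-1,dy=+3->D; (2,5):dx=-5,dy=-4->C
  (2,6):dx=+1,dy=+1->C; (3,4):dx=-4,dy=-3->C; (3,5):dx=-8,dy=-10->C; (3,6):dx=-2,dy=-5->C
  (4,5):dx=-4,dy=-7->C; (4,6):dx=+2,dy=-2->D; (5,6):dx=+6,dy=+5->C
Step 2: C = 10, D = 5, total pairs = 15.
Step 3: tau = (C - D)/(n(n-1)/2) = (10 - 5)/15 = 0.333333.
Step 4: Exact two-sided p-value (enumerate n! = 720 permutations of y under H0): p = 0.469444.
Step 5: alpha = 0.05. fail to reject H0.

tau_b = 0.3333 (C=10, D=5), p = 0.469444, fail to reject H0.


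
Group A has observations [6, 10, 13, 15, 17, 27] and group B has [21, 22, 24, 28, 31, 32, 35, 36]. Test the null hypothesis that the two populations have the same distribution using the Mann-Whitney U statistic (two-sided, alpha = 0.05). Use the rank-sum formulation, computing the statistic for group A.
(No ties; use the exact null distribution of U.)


Step 1: Combine and sort all 14 observations; assign midranks.
sorted (value, group): (6,X), (10,X), (13,X), (15,X), (17,X), (21,Y), (22,Y), (24,Y), (27,X), (28,Y), (31,Y), (32,Y), (35,Y), (36,Y)
ranks: 6->1, 10->2, 13->3, 15->4, 17->5, 21->6, 22->7, 24->8, 27->9, 28->10, 31->11, 32->12, 35->13, 36->14
Step 2: Rank sum for X: R1 = 1 + 2 + 3 + 4 + 5 + 9 = 24.
Step 3: U_X = R1 - n1(n1+1)/2 = 24 - 6*7/2 = 24 - 21 = 3.
       U_Y = n1*n2 - U_X = 48 - 3 = 45.
Step 4: No ties, so the exact null distribution of U (based on enumerating the C(14,6) = 3003 equally likely rank assignments) gives the two-sided p-value.
Step 5: p-value = 0.004662; compare to alpha = 0.05. reject H0.

U_X = 3, p = 0.004662, reject H0 at alpha = 0.05.


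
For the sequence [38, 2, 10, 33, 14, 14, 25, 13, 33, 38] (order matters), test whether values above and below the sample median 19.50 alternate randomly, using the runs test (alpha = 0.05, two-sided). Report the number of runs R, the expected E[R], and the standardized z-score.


Step 1: Compute median = 19.50; label A = above, B = below.
Labels in order: ABBABBABAA  (n_A = 5, n_B = 5)
Step 2: Count runs R = 7.
Step 3: Under H0 (random ordering), E[R] = 2*n_A*n_B/(n_A+n_B) + 1 = 2*5*5/10 + 1 = 6.0000.
        Var[R] = 2*n_A*n_B*(2*n_A*n_B - n_A - n_B) / ((n_A+n_B)^2 * (n_A+n_B-1)) = 2000/900 = 2.2222.
        SD[R] = 1.4907.
Step 4: Continuity-corrected z = (R - 0.5 - E[R]) / SD[R] = (7 - 0.5 - 6.0000) / 1.4907 = 0.3354.
Step 5: Two-sided p-value via normal approximation = 2*(1 - Phi(|z|)) = 0.737316.
Step 6: alpha = 0.05. fail to reject H0.

R = 7, z = 0.3354, p = 0.737316, fail to reject H0.


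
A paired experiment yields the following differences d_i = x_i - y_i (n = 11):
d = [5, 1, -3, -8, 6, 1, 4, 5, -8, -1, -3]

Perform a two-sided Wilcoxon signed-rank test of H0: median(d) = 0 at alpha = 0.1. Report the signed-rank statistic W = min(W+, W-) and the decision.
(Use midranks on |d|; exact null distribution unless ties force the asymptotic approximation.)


Step 1: Drop any zero differences (none here) and take |d_i|.
|d| = [5, 1, 3, 8, 6, 1, 4, 5, 8, 1, 3]
Step 2: Midrank |d_i| (ties get averaged ranks).
ranks: |5|->7.5, |1|->2, |3|->4.5, |8|->10.5, |6|->9, |1|->2, |4|->6, |5|->7.5, |8|->10.5, |1|->2, |3|->4.5
Step 3: Attach original signs; sum ranks with positive sign and with negative sign.
W+ = 7.5 + 2 + 9 + 2 + 6 + 7.5 = 34
W- = 4.5 + 10.5 + 10.5 + 2 + 4.5 = 32
(Check: W+ + W- = 66 should equal n(n+1)/2 = 66.)
Step 4: Test statistic W = min(W+, W-) = 32.
Step 5: Ties in |d|, so use the tie-corrected normal approximation.
        E[W] = n(n+1)/4 = 11*12/4 = 33.
        Tie groups: |d|=1 (t=3), |d|=3 (t=2), |d|=5 (t=2), |d|=8 (t=2); sum(t^3 - t) = 42.
        Var[W] = n(n+1)(2n+1)/24 - sum(t^3-t)/48 = 3036/24 - 42/48 = 125.625.
        z = (W - E[W]) / sqrt(Var[W]) = (32 - 33) / 11.2083 = -0.0892.
        Two-sided p = 2*Phi(z) = 0.928907.
Step 6: alpha = 0.1. fail to reject H0.

W+ = 34, W- = 32, W = min = 32, p = 0.928907, fail to reject H0.


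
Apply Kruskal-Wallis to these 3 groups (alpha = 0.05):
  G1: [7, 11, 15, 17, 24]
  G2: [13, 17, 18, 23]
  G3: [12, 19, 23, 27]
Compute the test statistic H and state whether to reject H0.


Step 1: Combine all N = 13 observations and assign midranks.
sorted (value, group, rank): (7,G1,1), (11,G1,2), (12,G3,3), (13,G2,4), (15,G1,5), (17,G1,6.5), (17,G2,6.5), (18,G2,8), (19,G3,9), (23,G2,10.5), (23,G3,10.5), (24,G1,12), (27,G3,13)
Step 2: Sum ranks within each group.
R_1 = 26.5 (n_1 = 5)
R_2 = 29 (n_2 = 4)
R_3 = 35.5 (n_3 = 4)
Step 3: H = 12/(N(N+1)) * sum(R_i^2/n_i) - 3(N+1)
     = 12/(13*14) * (26.5^2/5 + 29^2/4 + 35.5^2/4) - 3*14
     = 0.065934 * 665.763 - 42
     = 1.896429.
Step 4: Ties present; correction factor C = 1 - 12/(13^3 - 13) = 0.994505. Corrected H = 1.896429 / 0.994505 = 1.906906.
Step 5: Under H0, H ~ chi^2(2); p-value = 0.385408.
Step 6: alpha = 0.05. fail to reject H0.

H = 1.9069, df = 2, p = 0.385408, fail to reject H0.


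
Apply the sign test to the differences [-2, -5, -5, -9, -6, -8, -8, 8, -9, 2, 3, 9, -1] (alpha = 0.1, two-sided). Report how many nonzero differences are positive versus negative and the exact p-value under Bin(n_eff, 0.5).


Step 1: Discard zero differences. Original n = 13; n_eff = number of nonzero differences = 13.
Nonzero differences (with sign): -2, -5, -5, -9, -6, -8, -8, +8, -9, +2, +3, +9, -1
Step 2: Count signs: positive = 4, negative = 9.
Step 3: Under H0: P(positive) = 0.5, so the number of positives S ~ Bin(13, 0.5).
Step 4: Two-sided exact p-value = sum of Bin(13,0.5) probabilities at or below the observed probability = 0.266846.
Step 5: alpha = 0.1. fail to reject H0.

n_eff = 13, pos = 4, neg = 9, p = 0.266846, fail to reject H0.


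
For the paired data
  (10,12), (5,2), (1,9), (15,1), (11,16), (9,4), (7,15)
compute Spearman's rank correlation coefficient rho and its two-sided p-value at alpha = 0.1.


Step 1: Rank x and y separately (midranks; no ties here).
rank(x): 10->5, 5->2, 1->1, 15->7, 11->6, 9->4, 7->3
rank(y): 12->5, 2->2, 9->4, 1->1, 16->7, 4->3, 15->6
Step 2: d_i = R_x(i) - R_y(i); compute d_i^2.
  (5-5)^2=0, (2-2)^2=0, (1-4)^2=9, (7-1)^2=36, (6-7)^2=1, (4-3)^2=1, (3-6)^2=9
sum(d^2) = 56.
Step 3: rho = 1 - 6*56 / (7*(7^2 - 1)) = 1 - 336/336 = 0.000000.
Step 4: Under H0, t = rho * sqrt((n-2)/(1-rho^2)) = 0.0000 ~ t(5).
Step 5: Two-sided p-value from the t-distribution with 5 df = 1.000000.
Step 6: alpha = 0.1. fail to reject H0.

rho = 0.0000, p = 1.000000, fail to reject H0 at alpha = 0.1.


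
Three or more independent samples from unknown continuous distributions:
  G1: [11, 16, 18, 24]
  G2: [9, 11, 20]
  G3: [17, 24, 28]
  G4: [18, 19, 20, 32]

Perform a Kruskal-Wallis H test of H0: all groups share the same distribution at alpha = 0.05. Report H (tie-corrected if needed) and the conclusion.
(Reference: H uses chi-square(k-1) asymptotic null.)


Step 1: Combine all N = 14 observations and assign midranks.
sorted (value, group, rank): (9,G2,1), (11,G1,2.5), (11,G2,2.5), (16,G1,4), (17,G3,5), (18,G1,6.5), (18,G4,6.5), (19,G4,8), (20,G2,9.5), (20,G4,9.5), (24,G1,11.5), (24,G3,11.5), (28,G3,13), (32,G4,14)
Step 2: Sum ranks within each group.
R_1 = 24.5 (n_1 = 4)
R_2 = 13 (n_2 = 3)
R_3 = 29.5 (n_3 = 3)
R_4 = 38 (n_4 = 4)
Step 3: H = 12/(N(N+1)) * sum(R_i^2/n_i) - 3(N+1)
     = 12/(14*15) * (24.5^2/4 + 13^2/3 + 29.5^2/3 + 38^2/4) - 3*15
     = 0.057143 * 857.479 - 45
     = 3.998810.
Step 4: Ties present; correction factor C = 1 - 24/(14^3 - 14) = 0.991209. Corrected H = 3.998810 / 0.991209 = 4.034276.
Step 5: Under H0, H ~ chi^2(3); p-value = 0.257787.
Step 6: alpha = 0.05. fail to reject H0.

H = 4.0343, df = 3, p = 0.257787, fail to reject H0.


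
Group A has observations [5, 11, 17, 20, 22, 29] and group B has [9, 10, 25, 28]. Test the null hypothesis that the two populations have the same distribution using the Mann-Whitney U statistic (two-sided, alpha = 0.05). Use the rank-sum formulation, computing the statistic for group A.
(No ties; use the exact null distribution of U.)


Step 1: Combine and sort all 10 observations; assign midranks.
sorted (value, group): (5,X), (9,Y), (10,Y), (11,X), (17,X), (20,X), (22,X), (25,Y), (28,Y), (29,X)
ranks: 5->1, 9->2, 10->3, 11->4, 17->5, 20->6, 22->7, 25->8, 28->9, 29->10
Step 2: Rank sum for X: R1 = 1 + 4 + 5 + 6 + 7 + 10 = 33.
Step 3: U_X = R1 - n1(n1+1)/2 = 33 - 6*7/2 = 33 - 21 = 12.
       U_Y = n1*n2 - U_X = 24 - 12 = 12.
Step 4: No ties, so the exact null distribution of U (based on enumerating the C(10,6) = 210 equally likely rank assignments) gives the two-sided p-value.
Step 5: p-value = 1.000000; compare to alpha = 0.05. fail to reject H0.

U_X = 12, p = 1.000000, fail to reject H0 at alpha = 0.05.


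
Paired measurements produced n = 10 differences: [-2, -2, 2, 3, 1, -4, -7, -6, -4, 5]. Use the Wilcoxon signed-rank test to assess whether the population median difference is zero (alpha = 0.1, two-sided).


Step 1: Drop any zero differences (none here) and take |d_i|.
|d| = [2, 2, 2, 3, 1, 4, 7, 6, 4, 5]
Step 2: Midrank |d_i| (ties get averaged ranks).
ranks: |2|->3, |2|->3, |2|->3, |3|->5, |1|->1, |4|->6.5, |7|->10, |6|->9, |4|->6.5, |5|->8
Step 3: Attach original signs; sum ranks with positive sign and with negative sign.
W+ = 3 + 5 + 1 + 8 = 17
W- = 3 + 3 + 6.5 + 10 + 9 + 6.5 = 38
(Check: W+ + W- = 55 should equal n(n+1)/2 = 55.)
Step 4: Test statistic W = min(W+, W-) = 17.
Step 5: Ties in |d|, so use the tie-corrected normal approximation.
        E[W] = n(n+1)/4 = 10*11/4 = 27.5.
        Tie groups: |d|=2 (t=3), |d|=4 (t=2); sum(t^3 - t) = 30.
        Var[W] = n(n+1)(2n+1)/24 - sum(t^3-t)/48 = 2310/24 - 30/48 = 95.625.
        z = (W - E[W]) / sqrt(Var[W]) = (17 - 27.5) / 9.7788 = -1.0738.
        Two-sided p = 2*Phi(z) = 0.282934.
Step 6: alpha = 0.1. fail to reject H0.

W+ = 17, W- = 38, W = min = 17, p = 0.282934, fail to reject H0.


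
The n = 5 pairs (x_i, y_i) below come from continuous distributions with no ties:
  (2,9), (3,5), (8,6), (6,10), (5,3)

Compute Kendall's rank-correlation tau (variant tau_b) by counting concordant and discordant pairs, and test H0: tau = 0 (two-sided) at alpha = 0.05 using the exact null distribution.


Step 1: Enumerate the 10 unordered pairs (i,j) with i<j and classify each by sign(x_j-x_i) * sign(y_j-y_i).
  (1,2):dx=+1,dy=-4->D; (1,3):dx=+6,dy=-3->D; (1,4):dx=+4,dy=+1->C; (1,5):dx=+3,dy=-6->D
  (2,3):dx=+5,dy=+1->C; (2,4):dx=+3,dy=+5->C; (2,5):dx=+2,dy=-2->D; (3,4):dx=-2,dy=+4->D
  (3,5):dx=-3,dy=-3->C; (4,5):dx=-1,dy=-7->C
Step 2: C = 5, D = 5, total pairs = 10.
Step 3: tau = (C - D)/(n(n-1)/2) = (5 - 5)/10 = 0.000000.
Step 4: Exact two-sided p-value (enumerate n! = 120 permutations of y under H0): p = 1.000000.
Step 5: alpha = 0.05. fail to reject H0.

tau_b = 0.0000 (C=5, D=5), p = 1.000000, fail to reject H0.


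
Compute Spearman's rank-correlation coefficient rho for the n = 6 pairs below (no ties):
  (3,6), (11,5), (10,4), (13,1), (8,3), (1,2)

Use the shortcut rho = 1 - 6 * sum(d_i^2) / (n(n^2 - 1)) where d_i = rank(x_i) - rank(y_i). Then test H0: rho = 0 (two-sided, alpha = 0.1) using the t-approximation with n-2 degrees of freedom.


Step 1: Rank x and y separately (midranks; no ties here).
rank(x): 3->2, 11->5, 10->4, 13->6, 8->3, 1->1
rank(y): 6->6, 5->5, 4->4, 1->1, 3->3, 2->2
Step 2: d_i = R_x(i) - R_y(i); compute d_i^2.
  (2-6)^2=16, (5-5)^2=0, (4-4)^2=0, (6-1)^2=25, (3-3)^2=0, (1-2)^2=1
sum(d^2) = 42.
Step 3: rho = 1 - 6*42 / (6*(6^2 - 1)) = 1 - 252/210 = -0.200000.
Step 4: Under H0, t = rho * sqrt((n-2)/(1-rho^2)) = -0.4082 ~ t(4).
Step 5: Two-sided p-value from the t-distribution with 4 df = 0.704000.
Step 6: alpha = 0.1. fail to reject H0.

rho = -0.2000, p = 0.704000, fail to reject H0 at alpha = 0.1.


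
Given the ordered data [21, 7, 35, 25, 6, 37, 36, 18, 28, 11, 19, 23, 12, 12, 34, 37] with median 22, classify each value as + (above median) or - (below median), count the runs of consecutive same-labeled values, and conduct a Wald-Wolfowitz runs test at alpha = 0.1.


Step 1: Compute median = 22; label A = above, B = below.
Labels in order: BBAABAABABBABBAA  (n_A = 8, n_B = 8)
Step 2: Count runs R = 10.
Step 3: Under H0 (random ordering), E[R] = 2*n_A*n_B/(n_A+n_B) + 1 = 2*8*8/16 + 1 = 9.0000.
        Var[R] = 2*n_A*n_B*(2*n_A*n_B - n_A - n_B) / ((n_A+n_B)^2 * (n_A+n_B-1)) = 14336/3840 = 3.7333.
        SD[R] = 1.9322.
Step 4: Continuity-corrected z = (R - 0.5 - E[R]) / SD[R] = (10 - 0.5 - 9.0000) / 1.9322 = 0.2588.
Step 5: Two-sided p-value via normal approximation = 2*(1 - Phi(|z|)) = 0.795809.
Step 6: alpha = 0.1. fail to reject H0.

R = 10, z = 0.2588, p = 0.795809, fail to reject H0.


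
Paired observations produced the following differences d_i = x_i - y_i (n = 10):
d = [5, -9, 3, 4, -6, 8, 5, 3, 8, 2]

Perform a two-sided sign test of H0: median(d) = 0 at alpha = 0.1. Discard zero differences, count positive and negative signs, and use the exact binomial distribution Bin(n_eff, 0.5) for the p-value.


Step 1: Discard zero differences. Original n = 10; n_eff = number of nonzero differences = 10.
Nonzero differences (with sign): +5, -9, +3, +4, -6, +8, +5, +3, +8, +2
Step 2: Count signs: positive = 8, negative = 2.
Step 3: Under H0: P(positive) = 0.5, so the number of positives S ~ Bin(10, 0.5).
Step 4: Two-sided exact p-value = sum of Bin(10,0.5) probabilities at or below the observed probability = 0.109375.
Step 5: alpha = 0.1. fail to reject H0.

n_eff = 10, pos = 8, neg = 2, p = 0.109375, fail to reject H0.


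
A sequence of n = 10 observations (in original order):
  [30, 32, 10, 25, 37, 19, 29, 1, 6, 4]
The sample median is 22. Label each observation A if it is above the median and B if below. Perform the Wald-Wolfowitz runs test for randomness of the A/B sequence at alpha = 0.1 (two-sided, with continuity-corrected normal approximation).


Step 1: Compute median = 22; label A = above, B = below.
Labels in order: AABAABABBB  (n_A = 5, n_B = 5)
Step 2: Count runs R = 6.
Step 3: Under H0 (random ordering), E[R] = 2*n_A*n_B/(n_A+n_B) + 1 = 2*5*5/10 + 1 = 6.0000.
        Var[R] = 2*n_A*n_B*(2*n_A*n_B - n_A - n_B) / ((n_A+n_B)^2 * (n_A+n_B-1)) = 2000/900 = 2.2222.
        SD[R] = 1.4907.
Step 4: R = E[R], so z = 0 with no continuity correction.
Step 5: Two-sided p-value via normal approximation = 2*(1 - Phi(|z|)) = 1.000000.
Step 6: alpha = 0.1. fail to reject H0.

R = 6, z = 0.0000, p = 1.000000, fail to reject H0.


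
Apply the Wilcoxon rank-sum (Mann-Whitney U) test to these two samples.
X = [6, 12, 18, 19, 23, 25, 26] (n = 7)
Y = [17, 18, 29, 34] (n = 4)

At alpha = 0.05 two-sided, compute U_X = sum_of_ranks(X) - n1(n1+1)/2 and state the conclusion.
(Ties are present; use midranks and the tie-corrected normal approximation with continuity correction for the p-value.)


Step 1: Combine and sort all 11 observations; assign midranks.
sorted (value, group): (6,X), (12,X), (17,Y), (18,X), (18,Y), (19,X), (23,X), (25,X), (26,X), (29,Y), (34,Y)
ranks: 6->1, 12->2, 17->3, 18->4.5, 18->4.5, 19->6, 23->7, 25->8, 26->9, 29->10, 34->11
Step 2: Rank sum for X: R1 = 1 + 2 + 4.5 + 6 + 7 + 8 + 9 = 37.5.
Step 3: U_X = R1 - n1(n1+1)/2 = 37.5 - 7*8/2 = 37.5 - 28 = 9.5.
       U_Y = n1*n2 - U_X = 28 - 9.5 = 18.5.
Step 4: Ties are present, so use the tie-corrected normal approximation (with continuity correction) for the p-value.
Step 5: p-value = 0.448659; compare to alpha = 0.05. fail to reject H0.

U_X = 9.5, p = 0.448659, fail to reject H0 at alpha = 0.05.


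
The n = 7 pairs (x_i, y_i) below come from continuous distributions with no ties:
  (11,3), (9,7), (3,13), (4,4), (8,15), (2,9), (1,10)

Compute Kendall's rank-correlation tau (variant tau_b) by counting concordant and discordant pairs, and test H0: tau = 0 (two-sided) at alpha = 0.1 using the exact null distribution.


Step 1: Enumerate the 21 unordered pairs (i,j) with i<j and classify each by sign(x_j-x_i) * sign(y_j-y_i).
  (1,2):dx=-2,dy=+4->D; (1,3):dx=-8,dy=+10->D; (1,4):dx=-7,dy=+1->D; (1,5):dx=-3,dy=+12->D
  (1,6):dx=-9,dy=+6->D; (1,7):dx=-10,dy=+7->D; (2,3):dx=-6,dy=+6->D; (2,4):dx=-5,dy=-3->C
  (2,5):dx=-1,dy=+8->D; (2,6):dx=-7,dy=+2->D; (2,7):dx=-8,dy=+3->D; (3,4):dx=+1,dy=-9->D
  (3,5):dx=+5,dy=+2->C; (3,6):dx=-1,dy=-4->C; (3,7):dx=-2,dy=-3->C; (4,5):dx=+4,dy=+11->C
  (4,6):dx=-2,dy=+5->D; (4,7):dx=-3,dy=+6->D; (5,6):dx=-6,dy=-6->C; (5,7):dx=-7,dy=-5->C
  (6,7):dx=-1,dy=+1->D
Step 2: C = 7, D = 14, total pairs = 21.
Step 3: tau = (C - D)/(n(n-1)/2) = (7 - 14)/21 = -0.333333.
Step 4: Exact two-sided p-value (enumerate n! = 5040 permutations of y under H0): p = 0.381349.
Step 5: alpha = 0.1. fail to reject H0.

tau_b = -0.3333 (C=7, D=14), p = 0.381349, fail to reject H0.


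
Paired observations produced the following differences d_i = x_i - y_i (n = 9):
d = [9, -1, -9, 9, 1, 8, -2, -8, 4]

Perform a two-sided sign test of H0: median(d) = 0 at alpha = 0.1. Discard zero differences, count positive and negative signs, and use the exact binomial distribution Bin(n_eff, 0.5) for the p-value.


Step 1: Discard zero differences. Original n = 9; n_eff = number of nonzero differences = 9.
Nonzero differences (with sign): +9, -1, -9, +9, +1, +8, -2, -8, +4
Step 2: Count signs: positive = 5, negative = 4.
Step 3: Under H0: P(positive) = 0.5, so the number of positives S ~ Bin(9, 0.5).
Step 4: Two-sided exact p-value = sum of Bin(9,0.5) probabilities at or below the observed probability = 1.000000.
Step 5: alpha = 0.1. fail to reject H0.

n_eff = 9, pos = 5, neg = 4, p = 1.000000, fail to reject H0.


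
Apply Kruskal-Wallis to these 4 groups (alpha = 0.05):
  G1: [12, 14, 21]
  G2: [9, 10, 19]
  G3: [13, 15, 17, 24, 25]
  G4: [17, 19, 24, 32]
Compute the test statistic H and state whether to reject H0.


Step 1: Combine all N = 15 observations and assign midranks.
sorted (value, group, rank): (9,G2,1), (10,G2,2), (12,G1,3), (13,G3,4), (14,G1,5), (15,G3,6), (17,G3,7.5), (17,G4,7.5), (19,G2,9.5), (19,G4,9.5), (21,G1,11), (24,G3,12.5), (24,G4,12.5), (25,G3,14), (32,G4,15)
Step 2: Sum ranks within each group.
R_1 = 19 (n_1 = 3)
R_2 = 12.5 (n_2 = 3)
R_3 = 44 (n_3 = 5)
R_4 = 44.5 (n_4 = 4)
Step 3: H = 12/(N(N+1)) * sum(R_i^2/n_i) - 3(N+1)
     = 12/(15*16) * (19^2/3 + 12.5^2/3 + 44^2/5 + 44.5^2/4) - 3*16
     = 0.050000 * 1054.68 - 48
     = 4.733958.
Step 4: Ties present; correction factor C = 1 - 18/(15^3 - 15) = 0.994643. Corrected H = 4.733958 / 0.994643 = 4.759455.
Step 5: Under H0, H ~ chi^2(3); p-value = 0.190282.
Step 6: alpha = 0.05. fail to reject H0.

H = 4.7595, df = 3, p = 0.190282, fail to reject H0.


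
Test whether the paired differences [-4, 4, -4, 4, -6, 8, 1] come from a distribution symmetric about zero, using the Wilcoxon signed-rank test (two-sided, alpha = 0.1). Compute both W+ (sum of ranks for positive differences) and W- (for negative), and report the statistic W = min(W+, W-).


Step 1: Drop any zero differences (none here) and take |d_i|.
|d| = [4, 4, 4, 4, 6, 8, 1]
Step 2: Midrank |d_i| (ties get averaged ranks).
ranks: |4|->3.5, |4|->3.5, |4|->3.5, |4|->3.5, |6|->6, |8|->7, |1|->1
Step 3: Attach original signs; sum ranks with positive sign and with negative sign.
W+ = 3.5 + 3.5 + 7 + 1 = 15
W- = 3.5 + 3.5 + 6 = 13
(Check: W+ + W- = 28 should equal n(n+1)/2 = 28.)
Step 4: Test statistic W = min(W+, W-) = 13.
Step 5: Ties in |d|, so use the tie-corrected normal approximation.
        E[W] = n(n+1)/4 = 7*8/4 = 14.
        Tie groups: |d|=4 (t=4); sum(t^3 - t) = 60.
        Var[W] = n(n+1)(2n+1)/24 - sum(t^3-t)/48 = 840/24 - 60/48 = 33.75.
        z = (W - E[W]) / sqrt(Var[W]) = (13 - 14) / 5.8095 = -0.1721.
        Two-sided p = 2*Phi(z) = 0.863333.
Step 6: alpha = 0.1. fail to reject H0.

W+ = 15, W- = 13, W = min = 13, p = 0.863333, fail to reject H0.


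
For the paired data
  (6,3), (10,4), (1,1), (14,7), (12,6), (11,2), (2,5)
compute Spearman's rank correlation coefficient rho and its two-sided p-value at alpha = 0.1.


Step 1: Rank x and y separately (midranks; no ties here).
rank(x): 6->3, 10->4, 1->1, 14->7, 12->6, 11->5, 2->2
rank(y): 3->3, 4->4, 1->1, 7->7, 6->6, 2->2, 5->5
Step 2: d_i = R_x(i) - R_y(i); compute d_i^2.
  (3-3)^2=0, (4-4)^2=0, (1-1)^2=0, (7-7)^2=0, (6-6)^2=0, (5-2)^2=9, (2-5)^2=9
sum(d^2) = 18.
Step 3: rho = 1 - 6*18 / (7*(7^2 - 1)) = 1 - 108/336 = 0.678571.
Step 4: Under H0, t = rho * sqrt((n-2)/(1-rho^2)) = 2.0657 ~ t(5).
Step 5: Two-sided p-value from the t-distribution with 5 df = 0.093750.
Step 6: alpha = 0.1. reject H0.

rho = 0.6786, p = 0.093750, reject H0 at alpha = 0.1.


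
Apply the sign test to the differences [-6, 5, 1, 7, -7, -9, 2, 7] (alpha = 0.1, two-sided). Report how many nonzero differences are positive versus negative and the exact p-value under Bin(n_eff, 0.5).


Step 1: Discard zero differences. Original n = 8; n_eff = number of nonzero differences = 8.
Nonzero differences (with sign): -6, +5, +1, +7, -7, -9, +2, +7
Step 2: Count signs: positive = 5, negative = 3.
Step 3: Under H0: P(positive) = 0.5, so the number of positives S ~ Bin(8, 0.5).
Step 4: Two-sided exact p-value = sum of Bin(8,0.5) probabilities at or below the observed probability = 0.726562.
Step 5: alpha = 0.1. fail to reject H0.

n_eff = 8, pos = 5, neg = 3, p = 0.726562, fail to reject H0.


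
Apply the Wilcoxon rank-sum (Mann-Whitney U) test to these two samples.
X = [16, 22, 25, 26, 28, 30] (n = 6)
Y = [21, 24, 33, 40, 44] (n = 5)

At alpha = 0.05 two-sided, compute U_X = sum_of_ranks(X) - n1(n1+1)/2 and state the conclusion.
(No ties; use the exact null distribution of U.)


Step 1: Combine and sort all 11 observations; assign midranks.
sorted (value, group): (16,X), (21,Y), (22,X), (24,Y), (25,X), (26,X), (28,X), (30,X), (33,Y), (40,Y), (44,Y)
ranks: 16->1, 21->2, 22->3, 24->4, 25->5, 26->6, 28->7, 30->8, 33->9, 40->10, 44->11
Step 2: Rank sum for X: R1 = 1 + 3 + 5 + 6 + 7 + 8 = 30.
Step 3: U_X = R1 - n1(n1+1)/2 = 30 - 6*7/2 = 30 - 21 = 9.
       U_Y = n1*n2 - U_X = 30 - 9 = 21.
Step 4: No ties, so the exact null distribution of U (based on enumerating the C(11,6) = 462 equally likely rank assignments) gives the two-sided p-value.
Step 5: p-value = 0.329004; compare to alpha = 0.05. fail to reject H0.

U_X = 9, p = 0.329004, fail to reject H0 at alpha = 0.05.


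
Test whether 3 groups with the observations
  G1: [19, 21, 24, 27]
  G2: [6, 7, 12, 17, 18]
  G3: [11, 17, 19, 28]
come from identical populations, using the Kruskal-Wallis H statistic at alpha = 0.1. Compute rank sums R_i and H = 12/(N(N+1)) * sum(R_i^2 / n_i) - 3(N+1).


Step 1: Combine all N = 13 observations and assign midranks.
sorted (value, group, rank): (6,G2,1), (7,G2,2), (11,G3,3), (12,G2,4), (17,G2,5.5), (17,G3,5.5), (18,G2,7), (19,G1,8.5), (19,G3,8.5), (21,G1,10), (24,G1,11), (27,G1,12), (28,G3,13)
Step 2: Sum ranks within each group.
R_1 = 41.5 (n_1 = 4)
R_2 = 19.5 (n_2 = 5)
R_3 = 30 (n_3 = 4)
Step 3: H = 12/(N(N+1)) * sum(R_i^2/n_i) - 3(N+1)
     = 12/(13*14) * (41.5^2/4 + 19.5^2/5 + 30^2/4) - 3*14
     = 0.065934 * 731.612 - 42
     = 6.238187.
Step 4: Ties present; correction factor C = 1 - 12/(13^3 - 13) = 0.994505. Corrected H = 6.238187 / 0.994505 = 6.272652.
Step 5: Under H0, H ~ chi^2(2); p-value = 0.043442.
Step 6: alpha = 0.1. reject H0.

H = 6.2727, df = 2, p = 0.043442, reject H0.
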